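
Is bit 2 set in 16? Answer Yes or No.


0b10000, bit 2 = 0. No

No


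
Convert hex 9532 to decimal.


9532 hex = 38194 decimal

38194


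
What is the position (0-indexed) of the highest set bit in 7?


0b111. Highest set bit at position 2

2


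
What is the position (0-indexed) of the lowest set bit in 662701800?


0b100111100000000000011011101000. Lowest set bit at position 3

3


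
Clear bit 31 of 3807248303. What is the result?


3807248303 & ~(1 << 31) = 1659764655

1659764655


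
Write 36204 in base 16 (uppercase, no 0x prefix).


36204 = 8D6C hex

8D6C


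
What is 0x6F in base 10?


6F hex = 111 decimal

111


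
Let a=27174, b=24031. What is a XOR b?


27174 ^ 24031 = 14329

14329


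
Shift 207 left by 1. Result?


0b11001111 << 1 = 0b110011110 = 414

414


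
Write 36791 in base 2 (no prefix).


36791 = 1000111110110111 in binary

1000111110110111


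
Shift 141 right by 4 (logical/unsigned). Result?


0b10001101 >> 4 = 0b1000 = 8

8


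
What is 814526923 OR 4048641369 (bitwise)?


0b110000100011001011000111001011 | 0b11110001010100010101110101011001 = 0b11110001110111011111110111011011 = 4057857499

4057857499


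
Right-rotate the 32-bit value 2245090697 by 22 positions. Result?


Rotate 0b10000101110100010101110110001001 right by 22 (32-bit) = 0b1000101011101100010011000010111 = 1165370903

1165370903


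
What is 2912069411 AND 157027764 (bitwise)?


0b10101101100100101010011100100011 & 0b1001010111000000110110110100 = 0b1001000100000000010100100000 = 152044832

152044832


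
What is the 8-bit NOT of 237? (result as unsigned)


~0b11101101 = 0b10010 = 18 (8-bit unsigned)

18


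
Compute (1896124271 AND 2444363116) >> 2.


Step 1: 1896124271 & 2444363116 = 285214060
Step 2: 285214060 >> 2 = 71303515

71303515


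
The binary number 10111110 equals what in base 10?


10111110 in decimal = 190

190


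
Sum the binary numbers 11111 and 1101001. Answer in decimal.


11111 + 1101001 = 10001000 = 136

136


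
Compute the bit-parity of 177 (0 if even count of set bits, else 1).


0b10110001 has 4 ones => parity 0

0


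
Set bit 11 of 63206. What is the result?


63206 | (1 << 11) = 63206 | 2048 = 65254

65254


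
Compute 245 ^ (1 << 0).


245 ^ (1 << 0) = 245 ^ 1 = 244

244


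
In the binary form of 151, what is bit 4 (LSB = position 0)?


0b10010111, position 4 = 1

1


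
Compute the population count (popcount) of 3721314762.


0b11011101110011101100000111001010 has 18 set bits

18


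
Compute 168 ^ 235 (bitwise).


0b10101000 ^ 0b11101011 = 0b1000011 = 67

67


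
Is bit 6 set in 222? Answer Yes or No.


0b11011110, bit 6 = 1. Yes

Yes


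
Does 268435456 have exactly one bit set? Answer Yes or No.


0b10000000000000000000000000000. Only one bit set => Yes

Yes


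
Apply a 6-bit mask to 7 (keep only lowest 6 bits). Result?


7 & 63 = 7

7


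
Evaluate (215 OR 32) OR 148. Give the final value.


Step 1: 215 | 32 = 247
Step 2: 247 | 148 = 247

247


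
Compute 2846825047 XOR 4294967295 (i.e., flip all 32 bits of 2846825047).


2846825047 ^ 4294967295 = 1448142248

1448142248


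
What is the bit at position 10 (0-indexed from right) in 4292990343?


0b11111111111000011101010110000111, position 10 = 1

1


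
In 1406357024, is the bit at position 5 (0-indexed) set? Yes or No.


0b1010011110100110100111000100000, bit 5 = 1. Yes

Yes


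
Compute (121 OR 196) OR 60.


Step 1: 121 | 196 = 253
Step 2: 253 | 60 = 253

253


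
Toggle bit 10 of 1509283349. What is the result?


1509283349 ^ (1 << 10) = 1509283349 ^ 1024 = 1509282325

1509282325


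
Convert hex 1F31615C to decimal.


1F31615C hex = 523329884 decimal

523329884


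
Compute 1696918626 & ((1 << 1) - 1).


1696918626 & 1 = 0

0


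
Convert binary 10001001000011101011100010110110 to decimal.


10001001000011101011100010110110 in decimal = 2299443382

2299443382


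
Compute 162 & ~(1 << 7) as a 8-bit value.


162 & ~(1 << 7) = 34

34


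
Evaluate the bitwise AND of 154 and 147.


0b10011010 & 0b10010011 = 0b10010010 = 146

146


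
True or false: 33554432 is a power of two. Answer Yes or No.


0b10000000000000000000000000. Only one bit set => Yes

Yes


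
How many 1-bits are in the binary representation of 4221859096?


0b11111011101001000111010100011000 has 17 set bits

17


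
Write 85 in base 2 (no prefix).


85 = 1010101 in binary

1010101


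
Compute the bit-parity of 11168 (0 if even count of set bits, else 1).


0b10101110100000 has 6 ones => parity 0

0


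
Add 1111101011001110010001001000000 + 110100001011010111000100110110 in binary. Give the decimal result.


1111101011001110010001001000000 + 110100001011010111000100110110 = 10110001100101001001001101110110 = 2979304310

2979304310


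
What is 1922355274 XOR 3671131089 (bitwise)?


0b1110010100101001101000001001010 ^ 0b11011010110100010000001111010001 = 0b10101000010001011101001110011011 = 2823148443

2823148443


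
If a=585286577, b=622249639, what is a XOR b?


585286577 ^ 622249639 = 133432598

133432598


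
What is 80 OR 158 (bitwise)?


0b1010000 | 0b10011110 = 0b11011110 = 222

222


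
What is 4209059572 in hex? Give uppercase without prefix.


4209059572 = FAE126F4 hex

FAE126F4


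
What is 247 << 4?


0b11110111 << 4 = 0b111101110000 = 3952

3952


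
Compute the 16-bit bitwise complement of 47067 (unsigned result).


~0b1011011111011011 = 0b100100000100100 = 18468 (16-bit unsigned)

18468


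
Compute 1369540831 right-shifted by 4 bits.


0b1010001101000011000100011011111 >> 4 = 0b101000110100001100010001101 = 85596301

85596301


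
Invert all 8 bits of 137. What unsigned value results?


137 ^ 255 = 118

118


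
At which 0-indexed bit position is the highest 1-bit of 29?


0b11101. Highest set bit at position 4

4


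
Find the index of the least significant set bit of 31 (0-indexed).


0b11111. Lowest set bit at position 0

0


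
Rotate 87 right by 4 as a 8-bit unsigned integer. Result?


Rotate 0b1010111 right by 4 (8-bit) = 0b1110101 = 117

117


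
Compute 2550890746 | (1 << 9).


2550890746 | (1 << 9) = 2550890746 | 512 = 2550891258

2550891258


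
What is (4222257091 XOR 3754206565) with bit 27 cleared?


Step 1: 4222257091 ^ 3754206565 = 611197606
Step 2: 611197606 & ~(1 << 27) = 611197606

611197606


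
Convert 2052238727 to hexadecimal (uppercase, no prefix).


2052238727 = 7A52AD87 hex

7A52AD87


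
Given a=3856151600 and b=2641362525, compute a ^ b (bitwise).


3856151600 ^ 2641362525 = 2025310829

2025310829


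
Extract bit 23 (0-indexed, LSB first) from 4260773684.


0b11111101111101100011111100110100, position 23 = 1

1


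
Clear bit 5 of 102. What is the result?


102 & ~(1 << 5) = 70

70


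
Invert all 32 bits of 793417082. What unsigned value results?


793417082 ^ 4294967295 = 3501550213

3501550213


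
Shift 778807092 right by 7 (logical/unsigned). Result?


0b101110011010111010011100110100 >> 7 = 0b10111001101011101001110 = 6084430

6084430


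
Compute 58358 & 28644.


0b1110001111110110 & 0b110111111100100 = 0b110001111100100 = 25572

25572


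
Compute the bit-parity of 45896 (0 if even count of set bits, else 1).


0b1011001101001000 has 7 ones => parity 1

1


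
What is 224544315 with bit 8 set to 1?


224544315 | (1 << 8) = 224544315 | 256 = 224544571

224544571


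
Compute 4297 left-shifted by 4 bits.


0b1000011001001 << 4 = 0b10000110010010000 = 68752

68752


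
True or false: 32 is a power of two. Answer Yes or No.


0b100000. Only one bit set => Yes

Yes


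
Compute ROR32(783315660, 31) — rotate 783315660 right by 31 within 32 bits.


Rotate 0b101110101100000111001011001100 right by 31 (32-bit) = 0b1011101011000001110010110011000 = 1566631320

1566631320


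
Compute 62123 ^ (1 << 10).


62123 ^ (1 << 10) = 62123 ^ 1024 = 63147

63147


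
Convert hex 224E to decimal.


224E hex = 8782 decimal

8782


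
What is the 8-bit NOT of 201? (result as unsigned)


~0b11001001 = 0b110110 = 54 (8-bit unsigned)

54


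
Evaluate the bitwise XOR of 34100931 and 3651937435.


0b10000010000101011011000011 ^ 0b11011001101011000010010010011011 = 0b11011011101001000111001001011000 = 3684987480

3684987480


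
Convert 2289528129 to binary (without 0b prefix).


2289528129 = 10001000011101110110110101000001 in binary

10001000011101110110110101000001


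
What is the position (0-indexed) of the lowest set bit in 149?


0b10010101. Lowest set bit at position 0

0


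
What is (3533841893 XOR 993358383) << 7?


Step 1: 3533841893 ^ 993358383 = 3919009738
Step 2: 3919009738 << 7 = 501633246464

501633246464


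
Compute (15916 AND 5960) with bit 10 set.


Step 1: 15916 & 5960 = 5640
Step 2: 5640 | (1 << 10) = 5640 | 1024 = 5640

5640


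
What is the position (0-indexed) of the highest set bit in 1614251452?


0b1100000001101111000010110111100. Highest set bit at position 30

30


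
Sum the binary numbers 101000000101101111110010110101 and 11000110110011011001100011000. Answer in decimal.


101000000101101111110010110101 + 11000110110011011001100011000 = 1000000111100001010111111001101 = 1089515469

1089515469


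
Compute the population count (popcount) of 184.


0b10111000 has 4 set bits

4


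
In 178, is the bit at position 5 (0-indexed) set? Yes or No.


0b10110010, bit 5 = 1. Yes

Yes


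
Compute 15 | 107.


0b1111 | 0b1101011 = 0b1101111 = 111

111


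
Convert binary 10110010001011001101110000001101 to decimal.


10110010001011001101110000001101 in decimal = 2989284365

2989284365


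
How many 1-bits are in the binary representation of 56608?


0b1101110100100000 has 7 set bits

7


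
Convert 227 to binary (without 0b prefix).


227 = 11100011 in binary

11100011


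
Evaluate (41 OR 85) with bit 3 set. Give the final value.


Step 1: 41 | 85 = 125
Step 2: 125 | (1 << 3) = 125 | 8 = 125

125


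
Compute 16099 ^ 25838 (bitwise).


0b11111011100011 ^ 0b110010011101110 = 0b101101000001101 = 23053

23053


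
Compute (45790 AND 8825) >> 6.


Step 1: 45790 & 8825 = 8792
Step 2: 8792 >> 6 = 137

137


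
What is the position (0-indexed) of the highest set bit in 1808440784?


0b1101011110010101001110111010000. Highest set bit at position 30

30


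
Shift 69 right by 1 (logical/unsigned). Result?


0b1000101 >> 1 = 0b100010 = 34

34


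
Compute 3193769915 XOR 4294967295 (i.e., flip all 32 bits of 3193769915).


3193769915 ^ 4294967295 = 1101197380

1101197380


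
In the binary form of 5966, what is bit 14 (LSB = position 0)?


0b1011101001110, position 14 = 0

0


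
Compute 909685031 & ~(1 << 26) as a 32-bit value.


909685031 & ~(1 << 26) = 842576167

842576167


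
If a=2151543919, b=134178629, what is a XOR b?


2151543919 ^ 134178629 = 2277675818

2277675818


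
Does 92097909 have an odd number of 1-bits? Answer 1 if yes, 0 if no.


0b101011111010100110101110101 has 17 ones => parity 1

1


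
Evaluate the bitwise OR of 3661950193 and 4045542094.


0b11011010010001001110110011110001 | 0b11110001001000100001001011001110 = 0b11111011011001101111111011111111 = 4217831167

4217831167


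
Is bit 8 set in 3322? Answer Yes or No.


0b110011111010, bit 8 = 0. No

No


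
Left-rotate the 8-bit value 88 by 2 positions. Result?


Rotate 0b1011000 left by 2 (8-bit) = 0b1100001 = 97

97


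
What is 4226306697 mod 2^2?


4226306697 & 3 = 1

1


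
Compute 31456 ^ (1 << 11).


31456 ^ (1 << 11) = 31456 ^ 2048 = 29408

29408


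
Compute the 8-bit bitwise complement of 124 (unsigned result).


~0b1111100 = 0b10000011 = 131 (8-bit unsigned)

131


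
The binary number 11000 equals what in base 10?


11000 in decimal = 24

24


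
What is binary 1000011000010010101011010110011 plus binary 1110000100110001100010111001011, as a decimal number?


1000011000010010101011010110011 + 1110000100110001100010111001011 = 10110011101000100001110001111110 = 3013745790

3013745790


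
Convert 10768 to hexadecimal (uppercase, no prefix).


10768 = 2A10 hex

2A10


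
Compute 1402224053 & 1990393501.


0b1010011100101000011110110110101 & 0b1110110101000101111111010011101 = 0b1010010100000000011110010010101 = 1384135829

1384135829


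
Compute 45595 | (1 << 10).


45595 | (1 << 10) = 45595 | 1024 = 46619

46619


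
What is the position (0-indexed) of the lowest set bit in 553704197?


0b100001000000001101101100000101. Lowest set bit at position 0

0


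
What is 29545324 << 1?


0b1110000101101001101101100 << 1 = 0b11100001011010011011011000 = 59090648

59090648


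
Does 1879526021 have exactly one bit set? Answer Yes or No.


0b1110000000001110100101010000101. Multiple bits set => No

No


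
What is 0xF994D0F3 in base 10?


F994D0F3 hex = 4187279603 decimal

4187279603


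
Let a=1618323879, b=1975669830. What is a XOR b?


1618323879 ^ 1975669830 = 364379617

364379617


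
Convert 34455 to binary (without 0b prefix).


34455 = 1000011010010111 in binary

1000011010010111


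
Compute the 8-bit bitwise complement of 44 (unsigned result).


~0b101100 = 0b11010011 = 211 (8-bit unsigned)

211


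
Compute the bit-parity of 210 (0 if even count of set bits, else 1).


0b11010010 has 4 ones => parity 0

0


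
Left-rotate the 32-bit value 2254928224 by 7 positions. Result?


Rotate 0b10000110011001110111100101100000 left by 7 (32-bit) = 0b110011101111001011000001000011 = 868003907

868003907


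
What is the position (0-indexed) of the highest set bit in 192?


0b11000000. Highest set bit at position 7

7


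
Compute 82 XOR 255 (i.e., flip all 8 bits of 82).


82 ^ 255 = 173

173


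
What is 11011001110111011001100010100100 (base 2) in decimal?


11011001110111011001100010100100 in decimal = 3655178404

3655178404


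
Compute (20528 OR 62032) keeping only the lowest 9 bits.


Step 1: 20528 | 62032 = 62064
Step 2: 62064 & 511 = 112

112


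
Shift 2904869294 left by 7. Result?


0b10101101001001001100100110101110 << 7 = 0b101011010010010011001001101011100000000 = 371823269632

371823269632


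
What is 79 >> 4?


0b1001111 >> 4 = 0b100 = 4

4


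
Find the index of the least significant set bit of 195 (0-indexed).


0b11000011. Lowest set bit at position 0

0


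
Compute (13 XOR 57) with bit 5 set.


Step 1: 13 ^ 57 = 52
Step 2: 52 | (1 << 5) = 52 | 32 = 52

52


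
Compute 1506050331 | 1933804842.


0b1011001110001001000000100011011 | 0b1110011010000111000010100101010 = 0b1111011110001111000010100111011 = 2076673339

2076673339


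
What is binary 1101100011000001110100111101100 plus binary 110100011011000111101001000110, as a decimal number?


1101100011000001110100111101100 + 110100011011000111101001000110 = 10100000110011010110010000110010 = 2697815090

2697815090


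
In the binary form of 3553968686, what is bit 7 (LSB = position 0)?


0b11010011110101010100001000101110, position 7 = 0

0


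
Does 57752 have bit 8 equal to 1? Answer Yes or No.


0b1110000110011000, bit 8 = 1. Yes

Yes


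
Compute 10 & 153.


0b1010 & 0b10011001 = 0b1000 = 8

8


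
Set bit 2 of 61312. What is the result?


61312 | (1 << 2) = 61312 | 4 = 61316

61316


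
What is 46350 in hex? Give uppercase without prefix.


46350 = B50E hex

B50E


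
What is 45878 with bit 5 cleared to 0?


45878 & ~(1 << 5) = 45846

45846


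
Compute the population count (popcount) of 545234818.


0b100000011111111001111110000010 has 16 set bits

16


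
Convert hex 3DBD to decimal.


3DBD hex = 15805 decimal

15805


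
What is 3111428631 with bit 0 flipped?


3111428631 ^ (1 << 0) = 3111428631 ^ 1 = 3111428630

3111428630


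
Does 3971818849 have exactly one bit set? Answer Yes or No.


0b11101100101111010010010101100001. Multiple bits set => No

No


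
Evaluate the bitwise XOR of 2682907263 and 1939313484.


0b10011111111010011110101001111111 ^ 0b1110011100101111001001101001100 = 0b11101100011111100111100100110011 = 3967711539

3967711539


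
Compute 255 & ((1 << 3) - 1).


255 & 7 = 7

7


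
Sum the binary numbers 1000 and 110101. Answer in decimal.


1000 + 110101 = 111101 = 61

61


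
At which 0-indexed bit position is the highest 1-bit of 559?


0b1000101111. Highest set bit at position 9

9


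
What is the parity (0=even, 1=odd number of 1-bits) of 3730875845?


0b11011110011000001010010111000101 has 16 ones => parity 0

0


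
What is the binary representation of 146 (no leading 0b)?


146 = 10010010 in binary

10010010


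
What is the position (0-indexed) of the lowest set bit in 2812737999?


0b10100111101001101111100111001111. Lowest set bit at position 0

0


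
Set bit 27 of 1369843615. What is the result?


1369843615 | (1 << 27) = 1369843615 | 134217728 = 1504061343

1504061343


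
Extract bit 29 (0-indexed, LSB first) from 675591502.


0b101000010001001011010101001110, position 29 = 1

1


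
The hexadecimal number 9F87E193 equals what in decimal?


9F87E193 hex = 2676482451 decimal

2676482451


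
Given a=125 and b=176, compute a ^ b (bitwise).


125 ^ 176 = 205

205


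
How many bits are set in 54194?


0b1101001110110010 has 9 set bits

9


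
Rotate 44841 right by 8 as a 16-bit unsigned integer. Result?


Rotate 0b1010111100101001 right by 8 (16-bit) = 0b10100110101111 = 10671

10671


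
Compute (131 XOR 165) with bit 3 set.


Step 1: 131 ^ 165 = 38
Step 2: 38 | (1 << 3) = 38 | 8 = 46

46


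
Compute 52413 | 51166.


0b1100110010111101 | 0b1100011111011110 = 0b1100111111111111 = 53247

53247


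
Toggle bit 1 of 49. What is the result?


49 ^ (1 << 1) = 49 ^ 2 = 51

51


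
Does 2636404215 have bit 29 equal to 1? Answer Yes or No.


0b10011101001001000101010111110111, bit 29 = 0. No

No


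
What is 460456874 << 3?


0b11011011100100000001110101010 << 3 = 0b11011011100100000001110101010000 = 3683654992

3683654992


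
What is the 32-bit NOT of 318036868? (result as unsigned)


~0b10010111101001101101110000100 = 0b11101101000010110010010001111011 = 3976930427 (32-bit unsigned)

3976930427


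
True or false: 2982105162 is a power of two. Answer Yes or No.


0b10110001101111110101000001001010. Multiple bits set => No

No


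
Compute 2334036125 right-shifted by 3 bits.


0b10001011000111101001000010011101 >> 3 = 0b10001011000111101001000010011 = 291754515

291754515


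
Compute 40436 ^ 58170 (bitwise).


0b1001110111110100 ^ 0b1110001100111010 = 0b111111011001110 = 32462

32462


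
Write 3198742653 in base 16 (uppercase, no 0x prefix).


3198742653 = BEA8F07D hex

BEA8F07D


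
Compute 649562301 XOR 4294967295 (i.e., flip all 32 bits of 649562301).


649562301 ^ 4294967295 = 3645404994

3645404994


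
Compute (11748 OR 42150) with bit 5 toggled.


Step 1: 11748 | 42150 = 44518
Step 2: 44518 ^ (1 << 5) = 44518 ^ 32 = 44486

44486


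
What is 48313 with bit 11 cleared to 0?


48313 & ~(1 << 11) = 46265

46265


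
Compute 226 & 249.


0b11100010 & 0b11111001 = 0b11100000 = 224

224


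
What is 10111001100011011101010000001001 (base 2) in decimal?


10111001100011011101010000001001 in decimal = 3113079817

3113079817


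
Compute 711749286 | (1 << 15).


711749286 | (1 << 15) = 711749286 | 32768 = 711782054

711782054


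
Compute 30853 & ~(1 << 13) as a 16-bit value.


30853 & ~(1 << 13) = 22661

22661


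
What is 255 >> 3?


0b11111111 >> 3 = 0b11111 = 31

31


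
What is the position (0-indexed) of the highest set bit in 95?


0b1011111. Highest set bit at position 6

6


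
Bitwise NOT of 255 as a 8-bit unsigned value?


~0b11111111 = 0b0 = 0 (8-bit unsigned)

0


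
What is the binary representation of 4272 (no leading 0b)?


4272 = 1000010110000 in binary

1000010110000


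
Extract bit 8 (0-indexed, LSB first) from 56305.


0b1101101111110001, position 8 = 1

1


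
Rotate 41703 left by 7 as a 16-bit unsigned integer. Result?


Rotate 0b1010001011100111 left by 7 (16-bit) = 0b111001111010001 = 29649

29649


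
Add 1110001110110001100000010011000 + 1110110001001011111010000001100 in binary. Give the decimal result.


1110001110110001100000010011000 + 1110110001001011111010000001100 = 11100111111111101011010010100100 = 3892229284

3892229284


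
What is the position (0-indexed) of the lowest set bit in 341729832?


0b10100010111100110001000101000. Lowest set bit at position 3

3


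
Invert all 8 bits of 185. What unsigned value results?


185 ^ 255 = 70

70


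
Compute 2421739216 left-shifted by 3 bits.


0b10010000010110001100111011010000 << 3 = 0b10010000010110001100111011010000000 = 19373913728

19373913728


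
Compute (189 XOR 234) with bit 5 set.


Step 1: 189 ^ 234 = 87
Step 2: 87 | (1 << 5) = 87 | 32 = 119

119


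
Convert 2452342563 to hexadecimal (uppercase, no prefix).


2452342563 = 922BC723 hex

922BC723


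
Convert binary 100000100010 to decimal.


100000100010 in decimal = 2082

2082


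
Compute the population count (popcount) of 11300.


0b10110000100100 has 5 set bits

5


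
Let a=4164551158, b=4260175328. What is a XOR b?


4164551158 ^ 4260175328 = 97983510

97983510


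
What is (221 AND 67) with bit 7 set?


Step 1: 221 & 67 = 65
Step 2: 65 | (1 << 7) = 65 | 128 = 193

193


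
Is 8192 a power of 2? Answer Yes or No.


0b10000000000000. Only one bit set => Yes

Yes


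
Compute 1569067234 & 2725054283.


0b1011101100001100001000011100010 & 0b10100010011011010000011101001011 = 0b1000000000001000010 = 262210

262210


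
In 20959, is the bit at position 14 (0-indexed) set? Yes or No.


0b101000111011111, bit 14 = 1. Yes

Yes


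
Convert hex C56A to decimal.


C56A hex = 50538 decimal

50538


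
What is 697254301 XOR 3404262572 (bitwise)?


0b101001100011110100000110011101 ^ 0b11001010111010001110110010101100 = 0b11100011011001111010110100110001 = 3815222577

3815222577


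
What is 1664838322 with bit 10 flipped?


1664838322 ^ (1 << 10) = 1664838322 ^ 1024 = 1664839346

1664839346


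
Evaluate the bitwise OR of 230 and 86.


0b11100110 | 0b1010110 = 0b11110110 = 246

246


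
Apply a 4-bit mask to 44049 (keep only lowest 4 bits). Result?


44049 & 15 = 1

1


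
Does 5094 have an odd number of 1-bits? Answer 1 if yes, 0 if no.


0b1001111100110 has 8 ones => parity 0

0


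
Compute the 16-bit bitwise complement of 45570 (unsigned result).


~0b1011001000000010 = 0b100110111111101 = 19965 (16-bit unsigned)

19965


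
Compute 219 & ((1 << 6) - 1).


219 & 63 = 27

27


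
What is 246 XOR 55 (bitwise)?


0b11110110 ^ 0b110111 = 0b11000001 = 193

193


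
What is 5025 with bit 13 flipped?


5025 ^ (1 << 13) = 5025 ^ 8192 = 13217

13217


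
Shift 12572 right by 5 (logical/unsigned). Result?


0b11000100011100 >> 5 = 0b110001000 = 392

392


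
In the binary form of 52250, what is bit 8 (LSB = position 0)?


0b1100110000011010, position 8 = 0

0


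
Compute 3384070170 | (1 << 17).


3384070170 | (1 << 17) = 3384070170 | 131072 = 3384201242

3384201242


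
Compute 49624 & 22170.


0b1100000111011000 & 0b101011010011010 = 0b100000010011000 = 16536

16536


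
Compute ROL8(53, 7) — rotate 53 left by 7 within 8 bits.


Rotate 0b110101 left by 7 (8-bit) = 0b10011010 = 154

154


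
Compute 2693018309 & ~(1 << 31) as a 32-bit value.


2693018309 & ~(1 << 31) = 545534661

545534661


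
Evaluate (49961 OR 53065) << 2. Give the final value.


Step 1: 49961 | 53065 = 53097
Step 2: 53097 << 2 = 212388

212388


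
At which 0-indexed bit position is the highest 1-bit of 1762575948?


0b1101001000011101100011001001100. Highest set bit at position 30

30


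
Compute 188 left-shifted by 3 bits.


0b10111100 << 3 = 0b10111100000 = 1504

1504


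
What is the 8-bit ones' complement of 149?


149 ^ 255 = 106

106


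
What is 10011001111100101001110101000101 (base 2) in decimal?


10011001111100101001110101000101 in decimal = 2582814021

2582814021


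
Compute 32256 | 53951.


0b111111000000000 | 0b1101001010111111 = 0b1111111010111111 = 65215

65215


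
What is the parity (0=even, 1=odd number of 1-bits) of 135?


0b10000111 has 4 ones => parity 0

0


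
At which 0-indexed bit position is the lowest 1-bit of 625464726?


0b100101010001111101010110010110. Lowest set bit at position 1

1


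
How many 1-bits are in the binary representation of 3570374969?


0b11010100110011111001100100111001 has 18 set bits

18


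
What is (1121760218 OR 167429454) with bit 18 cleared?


Step 1: 1121760218 | 167429454 = 1275000798
Step 2: 1275000798 & ~(1 << 18) = 1274738654

1274738654


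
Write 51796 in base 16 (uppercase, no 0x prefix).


51796 = CA54 hex

CA54


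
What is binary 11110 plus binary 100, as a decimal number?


11110 + 100 = 100010 = 34

34


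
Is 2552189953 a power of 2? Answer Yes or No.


0b10011000000111110101010000000001. Multiple bits set => No

No


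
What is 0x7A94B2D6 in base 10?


7A94B2D6 hex = 2056565462 decimal

2056565462


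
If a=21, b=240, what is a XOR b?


21 ^ 240 = 229

229


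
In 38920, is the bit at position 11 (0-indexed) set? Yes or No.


0b1001100000001000, bit 11 = 1. Yes

Yes


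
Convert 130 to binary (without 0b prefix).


130 = 10000010 in binary

10000010


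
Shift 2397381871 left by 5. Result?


0b10001110111001010010010011101111 << 5 = 0b1000111011100101001001001110111100000 = 76716219872

76716219872


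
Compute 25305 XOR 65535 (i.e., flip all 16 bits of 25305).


25305 ^ 65535 = 40230

40230


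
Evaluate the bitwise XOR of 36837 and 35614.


0b1000111111100101 ^ 0b1000101100011110 = 0b10011111011 = 1275

1275


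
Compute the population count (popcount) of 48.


0b110000 has 2 set bits

2


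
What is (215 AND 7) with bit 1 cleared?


Step 1: 215 & 7 = 7
Step 2: 7 & ~(1 << 1) = 5

5


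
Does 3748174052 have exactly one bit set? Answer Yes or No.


0b11011111011010001001100011100100. Multiple bits set => No

No


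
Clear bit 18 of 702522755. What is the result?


702522755 & ~(1 << 18) = 702260611

702260611


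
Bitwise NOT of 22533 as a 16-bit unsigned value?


~0b101100000000101 = 0b1010011111111010 = 43002 (16-bit unsigned)

43002


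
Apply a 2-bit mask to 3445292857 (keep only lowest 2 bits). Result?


3445292857 & 3 = 1

1


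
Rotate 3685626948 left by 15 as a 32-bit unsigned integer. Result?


Rotate 0b11011011101011100011010001000100 left by 15 (32-bit) = 0b11010001000100110110111010111 = 438463959

438463959


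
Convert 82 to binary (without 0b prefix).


82 = 1010010 in binary

1010010


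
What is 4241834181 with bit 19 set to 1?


4241834181 | (1 << 19) = 4241834181 | 524288 = 4242358469

4242358469


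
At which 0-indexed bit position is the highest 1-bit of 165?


0b10100101. Highest set bit at position 7

7


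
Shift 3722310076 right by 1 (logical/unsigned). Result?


0b11011101110111011111000110111100 >> 1 = 0b1101110111011101111100011011110 = 1861155038

1861155038


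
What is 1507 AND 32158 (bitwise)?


0b10111100011 & 0b111110110011110 = 0b10110000010 = 1410

1410


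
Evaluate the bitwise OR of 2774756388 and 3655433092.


0b10100101011000110110110000100100 | 0b11011001111000010111101110000100 = 0b11111101111000110111111110100100 = 4259544996

4259544996


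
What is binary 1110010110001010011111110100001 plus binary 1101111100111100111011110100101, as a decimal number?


1110010110001010011111110100001 + 1101111100111100111011110100101 = 11100010011000111011011101000110 = 3798185798

3798185798


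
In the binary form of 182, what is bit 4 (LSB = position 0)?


0b10110110, position 4 = 1

1


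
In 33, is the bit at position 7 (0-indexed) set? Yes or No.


0b100001, bit 7 = 0. No

No


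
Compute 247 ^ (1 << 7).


247 ^ (1 << 7) = 247 ^ 128 = 119

119


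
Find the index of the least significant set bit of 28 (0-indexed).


0b11100. Lowest set bit at position 2

2


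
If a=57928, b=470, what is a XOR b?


57928 ^ 470 = 58270

58270


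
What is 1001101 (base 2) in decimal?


1001101 in decimal = 77

77


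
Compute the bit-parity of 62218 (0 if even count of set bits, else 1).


0b1111001100001010 has 8 ones => parity 0

0


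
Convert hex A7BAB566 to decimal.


A7BAB566 hex = 2814031206 decimal

2814031206


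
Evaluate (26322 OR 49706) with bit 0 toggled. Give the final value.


Step 1: 26322 | 49706 = 59130
Step 2: 59130 ^ (1 << 0) = 59130 ^ 1 = 59131

59131


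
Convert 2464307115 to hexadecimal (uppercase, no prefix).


2464307115 = 92E257AB hex

92E257AB


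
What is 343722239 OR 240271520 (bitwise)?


0b10100011111001100100011111111 | 0b1110010100100100000010100000 = 0b11110011111101100100011111111 = 511625471

511625471


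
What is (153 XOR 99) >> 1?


Step 1: 153 ^ 99 = 250
Step 2: 250 >> 1 = 125

125


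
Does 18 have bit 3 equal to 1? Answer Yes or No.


0b10010, bit 3 = 0. No

No


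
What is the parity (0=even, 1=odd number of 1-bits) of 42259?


0b1010010100010011 has 7 ones => parity 1

1


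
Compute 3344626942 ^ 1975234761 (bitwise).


0b11000111010110101111010011111110 ^ 0b1110101101110111011000011001001 = 0b10110010111000010100010000110111 = 3001107511

3001107511


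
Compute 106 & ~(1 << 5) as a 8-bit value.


106 & ~(1 << 5) = 74

74


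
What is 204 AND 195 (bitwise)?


0b11001100 & 0b11000011 = 0b11000000 = 192

192


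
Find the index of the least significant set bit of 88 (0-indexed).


0b1011000. Lowest set bit at position 3

3


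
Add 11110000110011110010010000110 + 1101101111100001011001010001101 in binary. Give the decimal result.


11110000110011110010010000110 + 1101101111100001011001010001101 = 10001100000010101001011100010011 = 2349504275

2349504275


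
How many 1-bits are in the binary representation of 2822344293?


0b10101000001110011000111001100101 has 15 set bits

15


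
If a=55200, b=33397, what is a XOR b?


55200 ^ 33397 = 21973

21973


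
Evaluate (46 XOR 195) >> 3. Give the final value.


Step 1: 46 ^ 195 = 237
Step 2: 237 >> 3 = 29

29


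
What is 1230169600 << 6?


0b1001001010100101110011000000000 << 6 = 0b1001001010100101110011000000000000000 = 78730854400

78730854400


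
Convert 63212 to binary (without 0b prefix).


63212 = 1111011011101100 in binary

1111011011101100


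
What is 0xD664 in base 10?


D664 hex = 54884 decimal

54884


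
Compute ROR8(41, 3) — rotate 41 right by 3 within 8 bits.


Rotate 0b101001 right by 3 (8-bit) = 0b100101 = 37

37


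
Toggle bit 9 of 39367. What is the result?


39367 ^ (1 << 9) = 39367 ^ 512 = 39879

39879


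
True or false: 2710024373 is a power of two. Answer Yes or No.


0b10100001100001111011000010110101. Multiple bits set => No

No


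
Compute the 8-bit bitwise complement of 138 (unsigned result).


~0b10001010 = 0b1110101 = 117 (8-bit unsigned)

117


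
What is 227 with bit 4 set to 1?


227 | (1 << 4) = 227 | 16 = 243

243


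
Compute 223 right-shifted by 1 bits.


0b11011111 >> 1 = 0b1101111 = 111

111


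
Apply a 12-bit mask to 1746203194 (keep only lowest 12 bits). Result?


1746203194 & 4095 = 570

570


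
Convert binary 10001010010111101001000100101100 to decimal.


10001010010111101001000100101100 in decimal = 2321453356

2321453356


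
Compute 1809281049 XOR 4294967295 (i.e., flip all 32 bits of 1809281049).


1809281049 ^ 4294967295 = 2485686246

2485686246


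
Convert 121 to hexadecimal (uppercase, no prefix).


121 = 79 hex

79


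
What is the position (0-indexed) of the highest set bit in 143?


0b10001111. Highest set bit at position 7

7


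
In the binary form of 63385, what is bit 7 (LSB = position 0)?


0b1111011110011001, position 7 = 1

1


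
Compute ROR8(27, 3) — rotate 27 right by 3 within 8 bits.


Rotate 0b11011 right by 3 (8-bit) = 0b1100011 = 99

99


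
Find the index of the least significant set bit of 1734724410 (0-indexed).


0b1100111011001011100101100111010. Lowest set bit at position 1

1


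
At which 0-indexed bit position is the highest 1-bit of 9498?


0b10010100011010. Highest set bit at position 13

13


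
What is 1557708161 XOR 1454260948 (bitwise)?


0b1011100110110001011110110000001 ^ 0b1010110101011100100001011010100 = 0b1010011101101111111101010101 = 175570773

175570773


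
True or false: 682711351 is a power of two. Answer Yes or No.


0b101000101100010101100100110111. Multiple bits set => No

No


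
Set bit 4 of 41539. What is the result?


41539 | (1 << 4) = 41539 | 16 = 41555

41555


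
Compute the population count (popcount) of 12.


0b1100 has 2 set bits

2


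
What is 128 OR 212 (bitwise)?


0b10000000 | 0b11010100 = 0b11010100 = 212

212


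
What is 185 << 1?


0b10111001 << 1 = 0b101110010 = 370

370


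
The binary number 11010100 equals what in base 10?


11010100 in decimal = 212

212


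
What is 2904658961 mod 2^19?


2904658961 & 524287 = 103441

103441


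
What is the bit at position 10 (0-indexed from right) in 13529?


0b11010011011001, position 10 = 1

1


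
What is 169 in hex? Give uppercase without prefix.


169 = A9 hex

A9


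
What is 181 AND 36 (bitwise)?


0b10110101 & 0b100100 = 0b100100 = 36

36


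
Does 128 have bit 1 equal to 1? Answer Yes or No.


0b10000000, bit 1 = 0. No

No


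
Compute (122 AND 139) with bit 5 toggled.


Step 1: 122 & 139 = 10
Step 2: 10 ^ (1 << 5) = 10 ^ 32 = 42

42


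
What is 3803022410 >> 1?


0b11100010101011011000010001001010 >> 1 = 0b1110001010101101100001000100101 = 1901511205

1901511205


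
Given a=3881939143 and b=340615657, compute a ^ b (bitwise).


3881939143 ^ 340615657 = 4079800622

4079800622


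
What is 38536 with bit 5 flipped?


38536 ^ (1 << 5) = 38536 ^ 32 = 38568

38568


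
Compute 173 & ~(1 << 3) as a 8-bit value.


173 & ~(1 << 3) = 165

165


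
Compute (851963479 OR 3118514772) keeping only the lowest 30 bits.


Step 1: 851963479 | 3118514772 = 3152539223
Step 2: 3152539223 & 1073741823 = 1005055575

1005055575


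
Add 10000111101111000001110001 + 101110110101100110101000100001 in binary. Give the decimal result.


10000111101111000001110001 + 101110110101100110101000100001 = 110000111101010101101010010010 = 821385874

821385874


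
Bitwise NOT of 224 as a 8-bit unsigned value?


~0b11100000 = 0b11111 = 31 (8-bit unsigned)

31


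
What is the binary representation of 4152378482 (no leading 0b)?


4152378482 = 11110111100000000100010001110010 in binary

11110111100000000100010001110010


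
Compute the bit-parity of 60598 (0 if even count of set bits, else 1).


0b1110110010110110 has 10 ones => parity 0

0


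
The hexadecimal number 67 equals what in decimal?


67 hex = 103 decimal

103


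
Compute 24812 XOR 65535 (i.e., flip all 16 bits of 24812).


24812 ^ 65535 = 40723

40723


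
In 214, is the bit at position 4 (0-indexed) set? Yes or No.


0b11010110, bit 4 = 1. Yes

Yes


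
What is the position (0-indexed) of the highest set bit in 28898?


0b111000011100010. Highest set bit at position 14

14


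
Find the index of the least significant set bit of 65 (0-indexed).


0b1000001. Lowest set bit at position 0

0


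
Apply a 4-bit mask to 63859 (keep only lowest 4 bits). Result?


63859 & 15 = 3

3


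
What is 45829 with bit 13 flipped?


45829 ^ (1 << 13) = 45829 ^ 8192 = 37637

37637


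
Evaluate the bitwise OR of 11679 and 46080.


0b10110110011111 | 0b1011010000000000 = 0b1011110110011111 = 48543

48543


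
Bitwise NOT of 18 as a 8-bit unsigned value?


~0b10010 = 0b11101101 = 237 (8-bit unsigned)

237


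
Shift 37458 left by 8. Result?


0b1001001001010010 << 8 = 0b100100100101001000000000 = 9589248

9589248


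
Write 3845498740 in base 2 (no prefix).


3845498740 = 11100101001101011010011101110100 in binary

11100101001101011010011101110100


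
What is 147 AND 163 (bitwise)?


0b10010011 & 0b10100011 = 0b10000011 = 131

131


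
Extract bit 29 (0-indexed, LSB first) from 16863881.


0b1000000010101001010001001, position 29 = 0

0


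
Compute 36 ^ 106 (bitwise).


0b100100 ^ 0b1101010 = 0b1001110 = 78

78


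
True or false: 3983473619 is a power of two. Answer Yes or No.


0b11101101011011101111101111010011. Multiple bits set => No

No


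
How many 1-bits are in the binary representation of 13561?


0b11010011111001 has 9 set bits

9


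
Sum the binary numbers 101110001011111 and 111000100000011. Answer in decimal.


101110001011111 + 111000100000011 = 1100110101100010 = 52578

52578


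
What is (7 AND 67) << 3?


Step 1: 7 & 67 = 3
Step 2: 3 << 3 = 24

24


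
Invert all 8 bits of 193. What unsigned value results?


193 ^ 255 = 62

62


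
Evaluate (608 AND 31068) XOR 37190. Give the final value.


Step 1: 608 & 31068 = 64
Step 2: 64 ^ 37190 = 37126

37126


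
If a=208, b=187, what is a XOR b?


208 ^ 187 = 107

107


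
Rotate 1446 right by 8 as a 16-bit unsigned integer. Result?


Rotate 0b10110100110 right by 8 (16-bit) = 0b1010011000000101 = 42501

42501


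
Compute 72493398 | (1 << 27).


72493398 | (1 << 27) = 72493398 | 134217728 = 206711126

206711126


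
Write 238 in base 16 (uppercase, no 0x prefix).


238 = EE hex

EE


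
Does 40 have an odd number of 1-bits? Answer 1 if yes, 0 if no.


0b101000 has 2 ones => parity 0

0


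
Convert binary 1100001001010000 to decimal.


1100001001010000 in decimal = 49744

49744


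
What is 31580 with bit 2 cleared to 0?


31580 & ~(1 << 2) = 31576

31576


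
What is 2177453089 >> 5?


0b10000001110010010100110000100001 >> 5 = 0b100000011100100101001100001 = 68045409

68045409


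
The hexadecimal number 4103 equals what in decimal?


4103 hex = 16643 decimal

16643


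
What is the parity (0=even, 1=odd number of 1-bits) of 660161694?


0b100111010110010100010010011110 has 15 ones => parity 1

1
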